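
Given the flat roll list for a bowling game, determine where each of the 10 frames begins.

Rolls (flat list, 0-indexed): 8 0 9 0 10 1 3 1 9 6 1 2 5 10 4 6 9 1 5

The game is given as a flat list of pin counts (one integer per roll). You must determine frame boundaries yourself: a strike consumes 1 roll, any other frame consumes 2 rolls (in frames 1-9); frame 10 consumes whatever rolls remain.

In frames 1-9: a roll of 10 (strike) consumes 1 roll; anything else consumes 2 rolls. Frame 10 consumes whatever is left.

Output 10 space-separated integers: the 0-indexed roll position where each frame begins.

Answer: 0 2 4 5 7 9 11 13 14 16

Derivation:
Frame 1 starts at roll index 0: rolls=8,0 (sum=8), consumes 2 rolls
Frame 2 starts at roll index 2: rolls=9,0 (sum=9), consumes 2 rolls
Frame 3 starts at roll index 4: roll=10 (strike), consumes 1 roll
Frame 4 starts at roll index 5: rolls=1,3 (sum=4), consumes 2 rolls
Frame 5 starts at roll index 7: rolls=1,9 (sum=10), consumes 2 rolls
Frame 6 starts at roll index 9: rolls=6,1 (sum=7), consumes 2 rolls
Frame 7 starts at roll index 11: rolls=2,5 (sum=7), consumes 2 rolls
Frame 8 starts at roll index 13: roll=10 (strike), consumes 1 roll
Frame 9 starts at roll index 14: rolls=4,6 (sum=10), consumes 2 rolls
Frame 10 starts at roll index 16: 3 remaining rolls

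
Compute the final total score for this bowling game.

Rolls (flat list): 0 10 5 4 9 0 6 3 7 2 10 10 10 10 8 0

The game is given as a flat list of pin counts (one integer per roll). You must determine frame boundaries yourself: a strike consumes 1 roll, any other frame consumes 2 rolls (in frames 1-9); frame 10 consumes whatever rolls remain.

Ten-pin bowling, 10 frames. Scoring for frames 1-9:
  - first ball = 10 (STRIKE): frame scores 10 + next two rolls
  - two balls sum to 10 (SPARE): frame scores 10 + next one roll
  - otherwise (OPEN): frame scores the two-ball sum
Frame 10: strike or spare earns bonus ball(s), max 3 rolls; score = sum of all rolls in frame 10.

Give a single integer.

Frame 1: SPARE (0+10=10). 10 + next roll (5) = 15. Cumulative: 15
Frame 2: OPEN (5+4=9). Cumulative: 24
Frame 3: OPEN (9+0=9). Cumulative: 33
Frame 4: OPEN (6+3=9). Cumulative: 42
Frame 5: OPEN (7+2=9). Cumulative: 51
Frame 6: STRIKE. 10 + next two rolls (10+10) = 30. Cumulative: 81
Frame 7: STRIKE. 10 + next two rolls (10+10) = 30. Cumulative: 111
Frame 8: STRIKE. 10 + next two rolls (10+8) = 28. Cumulative: 139
Frame 9: STRIKE. 10 + next two rolls (8+0) = 18. Cumulative: 157
Frame 10: OPEN. Sum of all frame-10 rolls (8+0) = 8. Cumulative: 165

Answer: 165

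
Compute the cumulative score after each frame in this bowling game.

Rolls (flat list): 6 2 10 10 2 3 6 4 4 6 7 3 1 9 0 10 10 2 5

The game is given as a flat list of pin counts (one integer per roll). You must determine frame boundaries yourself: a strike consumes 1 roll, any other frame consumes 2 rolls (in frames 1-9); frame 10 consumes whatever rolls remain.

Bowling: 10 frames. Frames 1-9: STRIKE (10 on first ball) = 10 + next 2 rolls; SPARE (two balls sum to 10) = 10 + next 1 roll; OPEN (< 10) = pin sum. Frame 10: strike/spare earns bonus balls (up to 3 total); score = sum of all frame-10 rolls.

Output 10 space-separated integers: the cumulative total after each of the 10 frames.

Frame 1: OPEN (6+2=8). Cumulative: 8
Frame 2: STRIKE. 10 + next two rolls (10+2) = 22. Cumulative: 30
Frame 3: STRIKE. 10 + next two rolls (2+3) = 15. Cumulative: 45
Frame 4: OPEN (2+3=5). Cumulative: 50
Frame 5: SPARE (6+4=10). 10 + next roll (4) = 14. Cumulative: 64
Frame 6: SPARE (4+6=10). 10 + next roll (7) = 17. Cumulative: 81
Frame 7: SPARE (7+3=10). 10 + next roll (1) = 11. Cumulative: 92
Frame 8: SPARE (1+9=10). 10 + next roll (0) = 10. Cumulative: 102
Frame 9: SPARE (0+10=10). 10 + next roll (10) = 20. Cumulative: 122
Frame 10: STRIKE. Sum of all frame-10 rolls (10+2+5) = 17. Cumulative: 139

Answer: 8 30 45 50 64 81 92 102 122 139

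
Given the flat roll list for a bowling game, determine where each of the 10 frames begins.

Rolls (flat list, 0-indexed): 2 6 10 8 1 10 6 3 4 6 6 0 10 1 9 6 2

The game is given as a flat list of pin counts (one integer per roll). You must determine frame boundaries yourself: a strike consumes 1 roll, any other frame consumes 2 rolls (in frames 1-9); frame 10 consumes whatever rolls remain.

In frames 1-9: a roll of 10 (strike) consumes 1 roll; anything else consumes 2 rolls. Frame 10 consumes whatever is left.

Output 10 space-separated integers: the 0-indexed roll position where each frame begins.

Answer: 0 2 3 5 6 8 10 12 13 15

Derivation:
Frame 1 starts at roll index 0: rolls=2,6 (sum=8), consumes 2 rolls
Frame 2 starts at roll index 2: roll=10 (strike), consumes 1 roll
Frame 3 starts at roll index 3: rolls=8,1 (sum=9), consumes 2 rolls
Frame 4 starts at roll index 5: roll=10 (strike), consumes 1 roll
Frame 5 starts at roll index 6: rolls=6,3 (sum=9), consumes 2 rolls
Frame 6 starts at roll index 8: rolls=4,6 (sum=10), consumes 2 rolls
Frame 7 starts at roll index 10: rolls=6,0 (sum=6), consumes 2 rolls
Frame 8 starts at roll index 12: roll=10 (strike), consumes 1 roll
Frame 9 starts at roll index 13: rolls=1,9 (sum=10), consumes 2 rolls
Frame 10 starts at roll index 15: 2 remaining rolls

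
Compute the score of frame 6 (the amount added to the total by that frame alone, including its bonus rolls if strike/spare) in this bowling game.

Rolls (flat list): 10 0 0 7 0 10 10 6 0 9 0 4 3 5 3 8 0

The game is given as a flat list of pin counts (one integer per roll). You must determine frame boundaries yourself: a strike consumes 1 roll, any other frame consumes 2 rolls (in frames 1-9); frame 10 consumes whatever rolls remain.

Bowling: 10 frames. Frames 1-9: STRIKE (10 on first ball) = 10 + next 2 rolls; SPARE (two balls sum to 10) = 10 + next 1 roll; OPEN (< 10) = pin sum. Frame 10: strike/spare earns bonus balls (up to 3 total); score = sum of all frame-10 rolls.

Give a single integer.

Answer: 6

Derivation:
Frame 1: STRIKE. 10 + next two rolls (0+0) = 10. Cumulative: 10
Frame 2: OPEN (0+0=0). Cumulative: 10
Frame 3: OPEN (7+0=7). Cumulative: 17
Frame 4: STRIKE. 10 + next two rolls (10+6) = 26. Cumulative: 43
Frame 5: STRIKE. 10 + next two rolls (6+0) = 16. Cumulative: 59
Frame 6: OPEN (6+0=6). Cumulative: 65
Frame 7: OPEN (9+0=9). Cumulative: 74
Frame 8: OPEN (4+3=7). Cumulative: 81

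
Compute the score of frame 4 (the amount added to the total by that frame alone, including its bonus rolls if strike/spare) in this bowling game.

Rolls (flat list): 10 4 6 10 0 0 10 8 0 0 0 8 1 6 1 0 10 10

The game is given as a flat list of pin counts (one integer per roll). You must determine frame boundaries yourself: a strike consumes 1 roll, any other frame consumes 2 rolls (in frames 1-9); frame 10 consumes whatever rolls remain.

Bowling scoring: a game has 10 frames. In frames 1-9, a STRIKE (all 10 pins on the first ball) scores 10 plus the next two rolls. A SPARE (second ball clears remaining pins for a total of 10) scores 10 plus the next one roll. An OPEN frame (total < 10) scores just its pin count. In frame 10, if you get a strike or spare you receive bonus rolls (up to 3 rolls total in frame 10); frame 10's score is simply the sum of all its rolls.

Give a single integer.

Answer: 0

Derivation:
Frame 1: STRIKE. 10 + next two rolls (4+6) = 20. Cumulative: 20
Frame 2: SPARE (4+6=10). 10 + next roll (10) = 20. Cumulative: 40
Frame 3: STRIKE. 10 + next two rolls (0+0) = 10. Cumulative: 50
Frame 4: OPEN (0+0=0). Cumulative: 50
Frame 5: STRIKE. 10 + next two rolls (8+0) = 18. Cumulative: 68
Frame 6: OPEN (8+0=8). Cumulative: 76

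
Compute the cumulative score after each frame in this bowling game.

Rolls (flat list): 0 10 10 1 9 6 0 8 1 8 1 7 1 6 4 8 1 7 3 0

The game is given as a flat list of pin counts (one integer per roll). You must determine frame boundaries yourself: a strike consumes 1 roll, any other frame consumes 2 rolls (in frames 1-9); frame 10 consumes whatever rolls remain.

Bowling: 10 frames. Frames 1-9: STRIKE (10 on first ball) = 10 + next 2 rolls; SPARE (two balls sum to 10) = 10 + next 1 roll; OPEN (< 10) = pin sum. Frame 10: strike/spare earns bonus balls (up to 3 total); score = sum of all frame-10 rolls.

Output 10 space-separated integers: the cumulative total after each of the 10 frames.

Answer: 20 40 56 62 71 80 88 106 115 125

Derivation:
Frame 1: SPARE (0+10=10). 10 + next roll (10) = 20. Cumulative: 20
Frame 2: STRIKE. 10 + next two rolls (1+9) = 20. Cumulative: 40
Frame 3: SPARE (1+9=10). 10 + next roll (6) = 16. Cumulative: 56
Frame 4: OPEN (6+0=6). Cumulative: 62
Frame 5: OPEN (8+1=9). Cumulative: 71
Frame 6: OPEN (8+1=9). Cumulative: 80
Frame 7: OPEN (7+1=8). Cumulative: 88
Frame 8: SPARE (6+4=10). 10 + next roll (8) = 18. Cumulative: 106
Frame 9: OPEN (8+1=9). Cumulative: 115
Frame 10: SPARE. Sum of all frame-10 rolls (7+3+0) = 10. Cumulative: 125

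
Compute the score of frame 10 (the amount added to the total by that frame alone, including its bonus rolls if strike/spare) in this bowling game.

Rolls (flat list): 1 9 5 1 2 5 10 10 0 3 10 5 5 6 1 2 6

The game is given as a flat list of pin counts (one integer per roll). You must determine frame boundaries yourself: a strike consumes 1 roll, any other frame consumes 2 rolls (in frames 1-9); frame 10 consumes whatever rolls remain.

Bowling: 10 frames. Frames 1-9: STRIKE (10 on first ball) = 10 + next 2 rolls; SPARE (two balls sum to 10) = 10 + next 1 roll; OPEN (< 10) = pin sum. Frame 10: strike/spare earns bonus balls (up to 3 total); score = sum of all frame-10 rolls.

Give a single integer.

Frame 1: SPARE (1+9=10). 10 + next roll (5) = 15. Cumulative: 15
Frame 2: OPEN (5+1=6). Cumulative: 21
Frame 3: OPEN (2+5=7). Cumulative: 28
Frame 4: STRIKE. 10 + next two rolls (10+0) = 20. Cumulative: 48
Frame 5: STRIKE. 10 + next two rolls (0+3) = 13. Cumulative: 61
Frame 6: OPEN (0+3=3). Cumulative: 64
Frame 7: STRIKE. 10 + next two rolls (5+5) = 20. Cumulative: 84
Frame 8: SPARE (5+5=10). 10 + next roll (6) = 16. Cumulative: 100
Frame 9: OPEN (6+1=7). Cumulative: 107
Frame 10: OPEN. Sum of all frame-10 rolls (2+6) = 8. Cumulative: 115

Answer: 8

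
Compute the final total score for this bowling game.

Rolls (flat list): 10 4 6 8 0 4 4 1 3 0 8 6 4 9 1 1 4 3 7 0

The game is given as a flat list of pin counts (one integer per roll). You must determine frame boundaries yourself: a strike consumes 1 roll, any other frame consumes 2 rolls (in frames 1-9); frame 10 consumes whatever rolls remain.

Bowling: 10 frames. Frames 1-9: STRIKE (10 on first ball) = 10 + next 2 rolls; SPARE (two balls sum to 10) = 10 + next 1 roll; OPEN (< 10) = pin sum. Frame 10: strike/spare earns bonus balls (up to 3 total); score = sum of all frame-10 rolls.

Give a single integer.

Answer: 111

Derivation:
Frame 1: STRIKE. 10 + next two rolls (4+6) = 20. Cumulative: 20
Frame 2: SPARE (4+6=10). 10 + next roll (8) = 18. Cumulative: 38
Frame 3: OPEN (8+0=8). Cumulative: 46
Frame 4: OPEN (4+4=8). Cumulative: 54
Frame 5: OPEN (1+3=4). Cumulative: 58
Frame 6: OPEN (0+8=8). Cumulative: 66
Frame 7: SPARE (6+4=10). 10 + next roll (9) = 19. Cumulative: 85
Frame 8: SPARE (9+1=10). 10 + next roll (1) = 11. Cumulative: 96
Frame 9: OPEN (1+4=5). Cumulative: 101
Frame 10: SPARE. Sum of all frame-10 rolls (3+7+0) = 10. Cumulative: 111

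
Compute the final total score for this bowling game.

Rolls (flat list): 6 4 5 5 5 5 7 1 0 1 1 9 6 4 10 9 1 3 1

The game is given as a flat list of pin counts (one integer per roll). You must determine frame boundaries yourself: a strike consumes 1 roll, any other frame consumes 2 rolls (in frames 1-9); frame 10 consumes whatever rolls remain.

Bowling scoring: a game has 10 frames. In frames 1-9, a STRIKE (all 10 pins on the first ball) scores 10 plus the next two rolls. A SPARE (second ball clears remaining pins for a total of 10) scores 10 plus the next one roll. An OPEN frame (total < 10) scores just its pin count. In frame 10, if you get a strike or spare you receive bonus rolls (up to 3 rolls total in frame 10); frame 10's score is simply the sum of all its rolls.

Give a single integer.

Frame 1: SPARE (6+4=10). 10 + next roll (5) = 15. Cumulative: 15
Frame 2: SPARE (5+5=10). 10 + next roll (5) = 15. Cumulative: 30
Frame 3: SPARE (5+5=10). 10 + next roll (7) = 17. Cumulative: 47
Frame 4: OPEN (7+1=8). Cumulative: 55
Frame 5: OPEN (0+1=1). Cumulative: 56
Frame 6: SPARE (1+9=10). 10 + next roll (6) = 16. Cumulative: 72
Frame 7: SPARE (6+4=10). 10 + next roll (10) = 20. Cumulative: 92
Frame 8: STRIKE. 10 + next two rolls (9+1) = 20. Cumulative: 112
Frame 9: SPARE (9+1=10). 10 + next roll (3) = 13. Cumulative: 125
Frame 10: OPEN. Sum of all frame-10 rolls (3+1) = 4. Cumulative: 129

Answer: 129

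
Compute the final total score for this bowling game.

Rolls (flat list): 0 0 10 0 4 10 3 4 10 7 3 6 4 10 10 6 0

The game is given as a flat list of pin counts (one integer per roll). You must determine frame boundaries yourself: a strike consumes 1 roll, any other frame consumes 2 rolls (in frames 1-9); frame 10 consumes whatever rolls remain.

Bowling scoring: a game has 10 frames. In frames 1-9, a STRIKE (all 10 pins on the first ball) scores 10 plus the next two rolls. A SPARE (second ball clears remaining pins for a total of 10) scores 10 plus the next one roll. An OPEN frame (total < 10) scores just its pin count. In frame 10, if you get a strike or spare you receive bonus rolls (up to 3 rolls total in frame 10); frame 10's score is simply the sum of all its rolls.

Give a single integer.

Frame 1: OPEN (0+0=0). Cumulative: 0
Frame 2: STRIKE. 10 + next two rolls (0+4) = 14. Cumulative: 14
Frame 3: OPEN (0+4=4). Cumulative: 18
Frame 4: STRIKE. 10 + next two rolls (3+4) = 17. Cumulative: 35
Frame 5: OPEN (3+4=7). Cumulative: 42
Frame 6: STRIKE. 10 + next two rolls (7+3) = 20. Cumulative: 62
Frame 7: SPARE (7+3=10). 10 + next roll (6) = 16. Cumulative: 78
Frame 8: SPARE (6+4=10). 10 + next roll (10) = 20. Cumulative: 98
Frame 9: STRIKE. 10 + next two rolls (10+6) = 26. Cumulative: 124
Frame 10: STRIKE. Sum of all frame-10 rolls (10+6+0) = 16. Cumulative: 140

Answer: 140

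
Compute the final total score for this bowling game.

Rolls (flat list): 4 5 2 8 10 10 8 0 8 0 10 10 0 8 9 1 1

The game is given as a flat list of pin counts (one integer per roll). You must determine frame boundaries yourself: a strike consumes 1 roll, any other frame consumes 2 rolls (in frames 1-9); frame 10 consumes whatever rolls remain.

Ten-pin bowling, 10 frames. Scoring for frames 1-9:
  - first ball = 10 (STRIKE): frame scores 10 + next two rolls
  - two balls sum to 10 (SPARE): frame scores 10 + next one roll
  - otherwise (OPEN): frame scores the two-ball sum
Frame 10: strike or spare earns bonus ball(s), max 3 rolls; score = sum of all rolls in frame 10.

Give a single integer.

Answer: 148

Derivation:
Frame 1: OPEN (4+5=9). Cumulative: 9
Frame 2: SPARE (2+8=10). 10 + next roll (10) = 20. Cumulative: 29
Frame 3: STRIKE. 10 + next two rolls (10+8) = 28. Cumulative: 57
Frame 4: STRIKE. 10 + next two rolls (8+0) = 18. Cumulative: 75
Frame 5: OPEN (8+0=8). Cumulative: 83
Frame 6: OPEN (8+0=8). Cumulative: 91
Frame 7: STRIKE. 10 + next two rolls (10+0) = 20. Cumulative: 111
Frame 8: STRIKE. 10 + next two rolls (0+8) = 18. Cumulative: 129
Frame 9: OPEN (0+8=8). Cumulative: 137
Frame 10: SPARE. Sum of all frame-10 rolls (9+1+1) = 11. Cumulative: 148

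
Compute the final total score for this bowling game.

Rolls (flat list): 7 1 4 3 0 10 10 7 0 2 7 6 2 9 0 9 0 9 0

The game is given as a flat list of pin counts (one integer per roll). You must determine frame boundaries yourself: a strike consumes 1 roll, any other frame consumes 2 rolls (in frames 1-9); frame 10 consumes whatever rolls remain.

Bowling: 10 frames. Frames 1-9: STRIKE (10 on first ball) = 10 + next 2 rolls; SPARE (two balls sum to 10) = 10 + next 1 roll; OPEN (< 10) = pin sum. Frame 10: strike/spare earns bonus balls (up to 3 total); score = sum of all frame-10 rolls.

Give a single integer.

Answer: 103

Derivation:
Frame 1: OPEN (7+1=8). Cumulative: 8
Frame 2: OPEN (4+3=7). Cumulative: 15
Frame 3: SPARE (0+10=10). 10 + next roll (10) = 20. Cumulative: 35
Frame 4: STRIKE. 10 + next two rolls (7+0) = 17. Cumulative: 52
Frame 5: OPEN (7+0=7). Cumulative: 59
Frame 6: OPEN (2+7=9). Cumulative: 68
Frame 7: OPEN (6+2=8). Cumulative: 76
Frame 8: OPEN (9+0=9). Cumulative: 85
Frame 9: OPEN (9+0=9). Cumulative: 94
Frame 10: OPEN. Sum of all frame-10 rolls (9+0) = 9. Cumulative: 103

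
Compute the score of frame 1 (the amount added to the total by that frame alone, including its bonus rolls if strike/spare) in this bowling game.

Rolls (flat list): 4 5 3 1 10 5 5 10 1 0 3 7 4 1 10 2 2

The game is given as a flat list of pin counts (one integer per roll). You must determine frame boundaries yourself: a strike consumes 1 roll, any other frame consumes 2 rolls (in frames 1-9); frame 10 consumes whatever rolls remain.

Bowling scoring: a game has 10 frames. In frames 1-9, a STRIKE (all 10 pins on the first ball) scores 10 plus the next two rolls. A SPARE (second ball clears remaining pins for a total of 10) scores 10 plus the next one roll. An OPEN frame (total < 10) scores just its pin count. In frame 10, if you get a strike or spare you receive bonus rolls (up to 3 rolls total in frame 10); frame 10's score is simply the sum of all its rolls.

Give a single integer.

Answer: 9

Derivation:
Frame 1: OPEN (4+5=9). Cumulative: 9
Frame 2: OPEN (3+1=4). Cumulative: 13
Frame 3: STRIKE. 10 + next two rolls (5+5) = 20. Cumulative: 33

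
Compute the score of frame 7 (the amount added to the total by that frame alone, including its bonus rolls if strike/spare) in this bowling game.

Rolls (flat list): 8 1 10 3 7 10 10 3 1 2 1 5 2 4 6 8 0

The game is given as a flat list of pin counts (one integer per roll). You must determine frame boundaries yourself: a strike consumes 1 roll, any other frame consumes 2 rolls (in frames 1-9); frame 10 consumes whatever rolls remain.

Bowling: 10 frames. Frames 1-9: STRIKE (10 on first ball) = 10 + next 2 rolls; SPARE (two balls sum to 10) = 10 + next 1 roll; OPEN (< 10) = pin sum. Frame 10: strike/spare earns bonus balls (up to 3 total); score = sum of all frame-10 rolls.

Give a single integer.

Answer: 3

Derivation:
Frame 1: OPEN (8+1=9). Cumulative: 9
Frame 2: STRIKE. 10 + next two rolls (3+7) = 20. Cumulative: 29
Frame 3: SPARE (3+7=10). 10 + next roll (10) = 20. Cumulative: 49
Frame 4: STRIKE. 10 + next two rolls (10+3) = 23. Cumulative: 72
Frame 5: STRIKE. 10 + next two rolls (3+1) = 14. Cumulative: 86
Frame 6: OPEN (3+1=4). Cumulative: 90
Frame 7: OPEN (2+1=3). Cumulative: 93
Frame 8: OPEN (5+2=7). Cumulative: 100
Frame 9: SPARE (4+6=10). 10 + next roll (8) = 18. Cumulative: 118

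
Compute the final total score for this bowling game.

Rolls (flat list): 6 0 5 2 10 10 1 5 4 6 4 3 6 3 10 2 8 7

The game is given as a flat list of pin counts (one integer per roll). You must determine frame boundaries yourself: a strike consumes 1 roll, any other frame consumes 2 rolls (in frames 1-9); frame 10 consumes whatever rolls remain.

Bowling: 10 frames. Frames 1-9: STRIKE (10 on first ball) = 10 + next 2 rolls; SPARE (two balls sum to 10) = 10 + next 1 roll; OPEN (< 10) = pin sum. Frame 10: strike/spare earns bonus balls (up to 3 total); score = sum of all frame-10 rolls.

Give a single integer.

Answer: 123

Derivation:
Frame 1: OPEN (6+0=6). Cumulative: 6
Frame 2: OPEN (5+2=7). Cumulative: 13
Frame 3: STRIKE. 10 + next two rolls (10+1) = 21. Cumulative: 34
Frame 4: STRIKE. 10 + next two rolls (1+5) = 16. Cumulative: 50
Frame 5: OPEN (1+5=6). Cumulative: 56
Frame 6: SPARE (4+6=10). 10 + next roll (4) = 14. Cumulative: 70
Frame 7: OPEN (4+3=7). Cumulative: 77
Frame 8: OPEN (6+3=9). Cumulative: 86
Frame 9: STRIKE. 10 + next two rolls (2+8) = 20. Cumulative: 106
Frame 10: SPARE. Sum of all frame-10 rolls (2+8+7) = 17. Cumulative: 123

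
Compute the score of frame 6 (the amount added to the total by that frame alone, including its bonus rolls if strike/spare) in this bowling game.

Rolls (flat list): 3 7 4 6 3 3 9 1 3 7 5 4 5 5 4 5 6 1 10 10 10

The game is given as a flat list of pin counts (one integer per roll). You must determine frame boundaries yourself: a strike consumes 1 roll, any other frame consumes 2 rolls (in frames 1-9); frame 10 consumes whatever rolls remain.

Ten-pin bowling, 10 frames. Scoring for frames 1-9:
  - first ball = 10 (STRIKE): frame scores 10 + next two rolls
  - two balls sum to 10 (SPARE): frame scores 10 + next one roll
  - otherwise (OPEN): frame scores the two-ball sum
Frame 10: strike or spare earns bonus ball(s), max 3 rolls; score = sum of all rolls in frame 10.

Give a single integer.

Answer: 9

Derivation:
Frame 1: SPARE (3+7=10). 10 + next roll (4) = 14. Cumulative: 14
Frame 2: SPARE (4+6=10). 10 + next roll (3) = 13. Cumulative: 27
Frame 3: OPEN (3+3=6). Cumulative: 33
Frame 4: SPARE (9+1=10). 10 + next roll (3) = 13. Cumulative: 46
Frame 5: SPARE (3+7=10). 10 + next roll (5) = 15. Cumulative: 61
Frame 6: OPEN (5+4=9). Cumulative: 70
Frame 7: SPARE (5+5=10). 10 + next roll (4) = 14. Cumulative: 84
Frame 8: OPEN (4+5=9). Cumulative: 93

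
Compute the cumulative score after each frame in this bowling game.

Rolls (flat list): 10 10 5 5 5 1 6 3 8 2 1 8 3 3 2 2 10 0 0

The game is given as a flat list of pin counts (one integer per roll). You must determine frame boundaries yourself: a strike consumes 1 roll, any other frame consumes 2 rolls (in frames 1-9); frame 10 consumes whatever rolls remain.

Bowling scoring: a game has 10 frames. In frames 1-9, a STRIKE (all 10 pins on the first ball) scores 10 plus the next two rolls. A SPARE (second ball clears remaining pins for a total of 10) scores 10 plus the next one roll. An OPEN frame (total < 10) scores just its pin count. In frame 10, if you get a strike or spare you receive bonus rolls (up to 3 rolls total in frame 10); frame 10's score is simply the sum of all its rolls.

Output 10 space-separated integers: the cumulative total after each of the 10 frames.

Frame 1: STRIKE. 10 + next two rolls (10+5) = 25. Cumulative: 25
Frame 2: STRIKE. 10 + next two rolls (5+5) = 20. Cumulative: 45
Frame 3: SPARE (5+5=10). 10 + next roll (5) = 15. Cumulative: 60
Frame 4: OPEN (5+1=6). Cumulative: 66
Frame 5: OPEN (6+3=9). Cumulative: 75
Frame 6: SPARE (8+2=10). 10 + next roll (1) = 11. Cumulative: 86
Frame 7: OPEN (1+8=9). Cumulative: 95
Frame 8: OPEN (3+3=6). Cumulative: 101
Frame 9: OPEN (2+2=4). Cumulative: 105
Frame 10: STRIKE. Sum of all frame-10 rolls (10+0+0) = 10. Cumulative: 115

Answer: 25 45 60 66 75 86 95 101 105 115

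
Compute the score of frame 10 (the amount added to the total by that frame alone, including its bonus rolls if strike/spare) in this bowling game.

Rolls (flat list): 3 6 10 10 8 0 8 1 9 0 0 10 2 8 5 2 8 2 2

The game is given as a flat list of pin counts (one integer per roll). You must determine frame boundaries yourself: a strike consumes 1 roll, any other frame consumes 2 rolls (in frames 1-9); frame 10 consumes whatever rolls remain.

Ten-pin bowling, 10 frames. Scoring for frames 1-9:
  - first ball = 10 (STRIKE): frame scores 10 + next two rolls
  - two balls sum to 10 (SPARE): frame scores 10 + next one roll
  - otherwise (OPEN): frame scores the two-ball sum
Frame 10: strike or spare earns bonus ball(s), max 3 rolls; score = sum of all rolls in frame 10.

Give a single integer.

Frame 1: OPEN (3+6=9). Cumulative: 9
Frame 2: STRIKE. 10 + next two rolls (10+8) = 28. Cumulative: 37
Frame 3: STRIKE. 10 + next two rolls (8+0) = 18. Cumulative: 55
Frame 4: OPEN (8+0=8). Cumulative: 63
Frame 5: OPEN (8+1=9). Cumulative: 72
Frame 6: OPEN (9+0=9). Cumulative: 81
Frame 7: SPARE (0+10=10). 10 + next roll (2) = 12. Cumulative: 93
Frame 8: SPARE (2+8=10). 10 + next roll (5) = 15. Cumulative: 108
Frame 9: OPEN (5+2=7). Cumulative: 115
Frame 10: SPARE. Sum of all frame-10 rolls (8+2+2) = 12. Cumulative: 127

Answer: 12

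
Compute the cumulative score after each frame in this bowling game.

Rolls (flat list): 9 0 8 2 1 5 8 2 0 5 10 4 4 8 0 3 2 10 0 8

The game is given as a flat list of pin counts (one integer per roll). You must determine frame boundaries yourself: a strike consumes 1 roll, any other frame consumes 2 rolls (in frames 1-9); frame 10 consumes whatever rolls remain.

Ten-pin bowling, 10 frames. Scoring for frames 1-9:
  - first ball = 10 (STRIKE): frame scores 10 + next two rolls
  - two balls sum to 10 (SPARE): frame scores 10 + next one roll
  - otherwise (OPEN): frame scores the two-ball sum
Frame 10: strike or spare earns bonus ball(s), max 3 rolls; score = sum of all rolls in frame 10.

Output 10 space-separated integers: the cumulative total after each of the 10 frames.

Frame 1: OPEN (9+0=9). Cumulative: 9
Frame 2: SPARE (8+2=10). 10 + next roll (1) = 11. Cumulative: 20
Frame 3: OPEN (1+5=6). Cumulative: 26
Frame 4: SPARE (8+2=10). 10 + next roll (0) = 10. Cumulative: 36
Frame 5: OPEN (0+5=5). Cumulative: 41
Frame 6: STRIKE. 10 + next two rolls (4+4) = 18. Cumulative: 59
Frame 7: OPEN (4+4=8). Cumulative: 67
Frame 8: OPEN (8+0=8). Cumulative: 75
Frame 9: OPEN (3+2=5). Cumulative: 80
Frame 10: STRIKE. Sum of all frame-10 rolls (10+0+8) = 18. Cumulative: 98

Answer: 9 20 26 36 41 59 67 75 80 98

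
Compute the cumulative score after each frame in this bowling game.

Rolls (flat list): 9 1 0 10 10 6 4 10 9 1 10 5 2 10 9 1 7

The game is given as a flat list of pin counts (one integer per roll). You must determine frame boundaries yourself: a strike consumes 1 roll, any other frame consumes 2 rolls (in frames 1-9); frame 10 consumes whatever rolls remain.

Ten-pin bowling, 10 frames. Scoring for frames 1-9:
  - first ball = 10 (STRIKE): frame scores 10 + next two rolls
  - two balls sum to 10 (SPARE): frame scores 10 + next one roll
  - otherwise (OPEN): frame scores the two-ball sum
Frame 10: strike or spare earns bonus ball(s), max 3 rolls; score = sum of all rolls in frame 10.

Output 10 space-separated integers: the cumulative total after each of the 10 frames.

Frame 1: SPARE (9+1=10). 10 + next roll (0) = 10. Cumulative: 10
Frame 2: SPARE (0+10=10). 10 + next roll (10) = 20. Cumulative: 30
Frame 3: STRIKE. 10 + next two rolls (6+4) = 20. Cumulative: 50
Frame 4: SPARE (6+4=10). 10 + next roll (10) = 20. Cumulative: 70
Frame 5: STRIKE. 10 + next two rolls (9+1) = 20. Cumulative: 90
Frame 6: SPARE (9+1=10). 10 + next roll (10) = 20. Cumulative: 110
Frame 7: STRIKE. 10 + next two rolls (5+2) = 17. Cumulative: 127
Frame 8: OPEN (5+2=7). Cumulative: 134
Frame 9: STRIKE. 10 + next two rolls (9+1) = 20. Cumulative: 154
Frame 10: SPARE. Sum of all frame-10 rolls (9+1+7) = 17. Cumulative: 171

Answer: 10 30 50 70 90 110 127 134 154 171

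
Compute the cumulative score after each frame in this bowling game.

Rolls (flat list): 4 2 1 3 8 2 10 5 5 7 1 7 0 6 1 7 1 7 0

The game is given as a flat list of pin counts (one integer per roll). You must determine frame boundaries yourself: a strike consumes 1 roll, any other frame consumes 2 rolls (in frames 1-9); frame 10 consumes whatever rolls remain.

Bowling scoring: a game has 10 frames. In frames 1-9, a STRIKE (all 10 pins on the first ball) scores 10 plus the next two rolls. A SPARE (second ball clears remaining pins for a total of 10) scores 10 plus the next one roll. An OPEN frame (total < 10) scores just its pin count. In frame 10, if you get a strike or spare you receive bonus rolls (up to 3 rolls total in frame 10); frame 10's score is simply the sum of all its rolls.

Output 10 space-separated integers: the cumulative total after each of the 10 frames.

Answer: 6 10 30 50 67 75 82 89 97 104

Derivation:
Frame 1: OPEN (4+2=6). Cumulative: 6
Frame 2: OPEN (1+3=4). Cumulative: 10
Frame 3: SPARE (8+2=10). 10 + next roll (10) = 20. Cumulative: 30
Frame 4: STRIKE. 10 + next two rolls (5+5) = 20. Cumulative: 50
Frame 5: SPARE (5+5=10). 10 + next roll (7) = 17. Cumulative: 67
Frame 6: OPEN (7+1=8). Cumulative: 75
Frame 7: OPEN (7+0=7). Cumulative: 82
Frame 8: OPEN (6+1=7). Cumulative: 89
Frame 9: OPEN (7+1=8). Cumulative: 97
Frame 10: OPEN. Sum of all frame-10 rolls (7+0) = 7. Cumulative: 104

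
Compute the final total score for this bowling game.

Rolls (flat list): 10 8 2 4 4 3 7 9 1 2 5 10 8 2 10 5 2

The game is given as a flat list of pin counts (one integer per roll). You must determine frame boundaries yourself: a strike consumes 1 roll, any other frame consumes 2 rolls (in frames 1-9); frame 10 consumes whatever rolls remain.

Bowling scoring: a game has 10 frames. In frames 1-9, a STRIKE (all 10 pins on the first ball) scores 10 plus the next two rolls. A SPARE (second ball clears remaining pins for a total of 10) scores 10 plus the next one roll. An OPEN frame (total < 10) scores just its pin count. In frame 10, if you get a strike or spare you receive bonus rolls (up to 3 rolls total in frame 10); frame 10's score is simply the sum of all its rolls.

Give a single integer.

Frame 1: STRIKE. 10 + next two rolls (8+2) = 20. Cumulative: 20
Frame 2: SPARE (8+2=10). 10 + next roll (4) = 14. Cumulative: 34
Frame 3: OPEN (4+4=8). Cumulative: 42
Frame 4: SPARE (3+7=10). 10 + next roll (9) = 19. Cumulative: 61
Frame 5: SPARE (9+1=10). 10 + next roll (2) = 12. Cumulative: 73
Frame 6: OPEN (2+5=7). Cumulative: 80
Frame 7: STRIKE. 10 + next two rolls (8+2) = 20. Cumulative: 100
Frame 8: SPARE (8+2=10). 10 + next roll (10) = 20. Cumulative: 120
Frame 9: STRIKE. 10 + next two rolls (5+2) = 17. Cumulative: 137
Frame 10: OPEN. Sum of all frame-10 rolls (5+2) = 7. Cumulative: 144

Answer: 144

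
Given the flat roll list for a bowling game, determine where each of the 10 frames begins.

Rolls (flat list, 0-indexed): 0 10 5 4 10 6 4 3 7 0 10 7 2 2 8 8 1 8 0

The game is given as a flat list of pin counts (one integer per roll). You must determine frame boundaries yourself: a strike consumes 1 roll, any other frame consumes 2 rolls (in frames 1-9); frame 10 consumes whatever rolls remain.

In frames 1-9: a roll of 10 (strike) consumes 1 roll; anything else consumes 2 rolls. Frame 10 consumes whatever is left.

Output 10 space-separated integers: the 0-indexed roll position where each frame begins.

Frame 1 starts at roll index 0: rolls=0,10 (sum=10), consumes 2 rolls
Frame 2 starts at roll index 2: rolls=5,4 (sum=9), consumes 2 rolls
Frame 3 starts at roll index 4: roll=10 (strike), consumes 1 roll
Frame 4 starts at roll index 5: rolls=6,4 (sum=10), consumes 2 rolls
Frame 5 starts at roll index 7: rolls=3,7 (sum=10), consumes 2 rolls
Frame 6 starts at roll index 9: rolls=0,10 (sum=10), consumes 2 rolls
Frame 7 starts at roll index 11: rolls=7,2 (sum=9), consumes 2 rolls
Frame 8 starts at roll index 13: rolls=2,8 (sum=10), consumes 2 rolls
Frame 9 starts at roll index 15: rolls=8,1 (sum=9), consumes 2 rolls
Frame 10 starts at roll index 17: 2 remaining rolls

Answer: 0 2 4 5 7 9 11 13 15 17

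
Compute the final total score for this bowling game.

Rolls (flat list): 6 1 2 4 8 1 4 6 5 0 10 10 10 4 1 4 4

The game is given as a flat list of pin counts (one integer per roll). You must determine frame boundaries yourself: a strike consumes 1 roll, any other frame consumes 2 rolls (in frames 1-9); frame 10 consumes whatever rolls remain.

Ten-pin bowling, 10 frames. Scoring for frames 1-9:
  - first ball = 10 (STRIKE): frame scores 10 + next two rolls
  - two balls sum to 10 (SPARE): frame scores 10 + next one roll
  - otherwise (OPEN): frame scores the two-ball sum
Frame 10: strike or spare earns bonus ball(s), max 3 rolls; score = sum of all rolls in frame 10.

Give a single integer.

Answer: 124

Derivation:
Frame 1: OPEN (6+1=7). Cumulative: 7
Frame 2: OPEN (2+4=6). Cumulative: 13
Frame 3: OPEN (8+1=9). Cumulative: 22
Frame 4: SPARE (4+6=10). 10 + next roll (5) = 15. Cumulative: 37
Frame 5: OPEN (5+0=5). Cumulative: 42
Frame 6: STRIKE. 10 + next two rolls (10+10) = 30. Cumulative: 72
Frame 7: STRIKE. 10 + next two rolls (10+4) = 24. Cumulative: 96
Frame 8: STRIKE. 10 + next two rolls (4+1) = 15. Cumulative: 111
Frame 9: OPEN (4+1=5). Cumulative: 116
Frame 10: OPEN. Sum of all frame-10 rolls (4+4) = 8. Cumulative: 124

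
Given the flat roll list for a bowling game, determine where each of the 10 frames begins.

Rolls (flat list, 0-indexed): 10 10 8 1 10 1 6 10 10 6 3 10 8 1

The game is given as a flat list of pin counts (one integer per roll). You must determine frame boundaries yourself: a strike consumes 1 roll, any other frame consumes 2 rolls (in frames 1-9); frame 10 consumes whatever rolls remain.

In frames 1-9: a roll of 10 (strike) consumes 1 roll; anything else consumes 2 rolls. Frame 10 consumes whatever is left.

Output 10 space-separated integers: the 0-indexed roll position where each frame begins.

Answer: 0 1 2 4 5 7 8 9 11 12

Derivation:
Frame 1 starts at roll index 0: roll=10 (strike), consumes 1 roll
Frame 2 starts at roll index 1: roll=10 (strike), consumes 1 roll
Frame 3 starts at roll index 2: rolls=8,1 (sum=9), consumes 2 rolls
Frame 4 starts at roll index 4: roll=10 (strike), consumes 1 roll
Frame 5 starts at roll index 5: rolls=1,6 (sum=7), consumes 2 rolls
Frame 6 starts at roll index 7: roll=10 (strike), consumes 1 roll
Frame 7 starts at roll index 8: roll=10 (strike), consumes 1 roll
Frame 8 starts at roll index 9: rolls=6,3 (sum=9), consumes 2 rolls
Frame 9 starts at roll index 11: roll=10 (strike), consumes 1 roll
Frame 10 starts at roll index 12: 2 remaining rolls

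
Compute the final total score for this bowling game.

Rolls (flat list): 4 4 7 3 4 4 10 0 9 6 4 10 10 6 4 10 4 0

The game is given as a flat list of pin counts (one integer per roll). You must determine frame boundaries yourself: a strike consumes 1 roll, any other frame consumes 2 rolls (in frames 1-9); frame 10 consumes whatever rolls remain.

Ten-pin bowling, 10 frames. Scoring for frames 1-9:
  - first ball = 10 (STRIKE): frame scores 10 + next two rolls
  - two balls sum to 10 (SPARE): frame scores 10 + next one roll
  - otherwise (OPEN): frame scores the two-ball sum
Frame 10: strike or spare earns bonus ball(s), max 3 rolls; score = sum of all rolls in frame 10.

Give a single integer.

Answer: 158

Derivation:
Frame 1: OPEN (4+4=8). Cumulative: 8
Frame 2: SPARE (7+3=10). 10 + next roll (4) = 14. Cumulative: 22
Frame 3: OPEN (4+4=8). Cumulative: 30
Frame 4: STRIKE. 10 + next two rolls (0+9) = 19. Cumulative: 49
Frame 5: OPEN (0+9=9). Cumulative: 58
Frame 6: SPARE (6+4=10). 10 + next roll (10) = 20. Cumulative: 78
Frame 7: STRIKE. 10 + next two rolls (10+6) = 26. Cumulative: 104
Frame 8: STRIKE. 10 + next two rolls (6+4) = 20. Cumulative: 124
Frame 9: SPARE (6+4=10). 10 + next roll (10) = 20. Cumulative: 144
Frame 10: STRIKE. Sum of all frame-10 rolls (10+4+0) = 14. Cumulative: 158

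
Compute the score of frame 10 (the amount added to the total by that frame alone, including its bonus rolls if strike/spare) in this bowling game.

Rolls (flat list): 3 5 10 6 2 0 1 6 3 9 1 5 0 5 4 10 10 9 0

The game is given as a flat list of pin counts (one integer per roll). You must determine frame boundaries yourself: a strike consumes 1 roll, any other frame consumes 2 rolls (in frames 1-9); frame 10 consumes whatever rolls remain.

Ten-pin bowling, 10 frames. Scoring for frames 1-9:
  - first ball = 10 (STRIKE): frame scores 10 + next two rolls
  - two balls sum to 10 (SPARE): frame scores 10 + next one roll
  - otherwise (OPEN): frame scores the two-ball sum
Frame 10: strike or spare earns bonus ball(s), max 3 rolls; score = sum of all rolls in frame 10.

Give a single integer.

Frame 1: OPEN (3+5=8). Cumulative: 8
Frame 2: STRIKE. 10 + next two rolls (6+2) = 18. Cumulative: 26
Frame 3: OPEN (6+2=8). Cumulative: 34
Frame 4: OPEN (0+1=1). Cumulative: 35
Frame 5: OPEN (6+3=9). Cumulative: 44
Frame 6: SPARE (9+1=10). 10 + next roll (5) = 15. Cumulative: 59
Frame 7: OPEN (5+0=5). Cumulative: 64
Frame 8: OPEN (5+4=9). Cumulative: 73
Frame 9: STRIKE. 10 + next two rolls (10+9) = 29. Cumulative: 102
Frame 10: STRIKE. Sum of all frame-10 rolls (10+9+0) = 19. Cumulative: 121

Answer: 19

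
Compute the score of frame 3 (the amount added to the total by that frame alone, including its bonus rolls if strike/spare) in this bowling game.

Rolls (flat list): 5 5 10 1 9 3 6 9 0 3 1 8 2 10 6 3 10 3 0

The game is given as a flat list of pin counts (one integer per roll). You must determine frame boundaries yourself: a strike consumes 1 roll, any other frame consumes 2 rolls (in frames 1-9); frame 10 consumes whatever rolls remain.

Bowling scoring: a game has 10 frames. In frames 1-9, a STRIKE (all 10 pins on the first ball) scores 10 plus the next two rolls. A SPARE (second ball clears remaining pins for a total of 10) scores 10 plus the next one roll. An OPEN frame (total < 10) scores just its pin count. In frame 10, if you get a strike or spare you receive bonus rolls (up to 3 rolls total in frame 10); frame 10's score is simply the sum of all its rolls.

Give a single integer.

Answer: 13

Derivation:
Frame 1: SPARE (5+5=10). 10 + next roll (10) = 20. Cumulative: 20
Frame 2: STRIKE. 10 + next two rolls (1+9) = 20. Cumulative: 40
Frame 3: SPARE (1+9=10). 10 + next roll (3) = 13. Cumulative: 53
Frame 4: OPEN (3+6=9). Cumulative: 62
Frame 5: OPEN (9+0=9). Cumulative: 71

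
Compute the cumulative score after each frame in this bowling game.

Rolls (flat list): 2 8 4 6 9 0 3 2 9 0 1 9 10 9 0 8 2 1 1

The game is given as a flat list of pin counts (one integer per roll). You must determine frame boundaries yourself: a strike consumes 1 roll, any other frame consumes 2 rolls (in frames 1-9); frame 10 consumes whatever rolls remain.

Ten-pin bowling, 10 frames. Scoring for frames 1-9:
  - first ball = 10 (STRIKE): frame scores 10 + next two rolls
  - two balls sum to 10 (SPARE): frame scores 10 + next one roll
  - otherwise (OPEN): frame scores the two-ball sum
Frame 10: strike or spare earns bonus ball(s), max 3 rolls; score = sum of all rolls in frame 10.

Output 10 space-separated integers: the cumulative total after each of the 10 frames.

Frame 1: SPARE (2+8=10). 10 + next roll (4) = 14. Cumulative: 14
Frame 2: SPARE (4+6=10). 10 + next roll (9) = 19. Cumulative: 33
Frame 3: OPEN (9+0=9). Cumulative: 42
Frame 4: OPEN (3+2=5). Cumulative: 47
Frame 5: OPEN (9+0=9). Cumulative: 56
Frame 6: SPARE (1+9=10). 10 + next roll (10) = 20. Cumulative: 76
Frame 7: STRIKE. 10 + next two rolls (9+0) = 19. Cumulative: 95
Frame 8: OPEN (9+0=9). Cumulative: 104
Frame 9: SPARE (8+2=10). 10 + next roll (1) = 11. Cumulative: 115
Frame 10: OPEN. Sum of all frame-10 rolls (1+1) = 2. Cumulative: 117

Answer: 14 33 42 47 56 76 95 104 115 117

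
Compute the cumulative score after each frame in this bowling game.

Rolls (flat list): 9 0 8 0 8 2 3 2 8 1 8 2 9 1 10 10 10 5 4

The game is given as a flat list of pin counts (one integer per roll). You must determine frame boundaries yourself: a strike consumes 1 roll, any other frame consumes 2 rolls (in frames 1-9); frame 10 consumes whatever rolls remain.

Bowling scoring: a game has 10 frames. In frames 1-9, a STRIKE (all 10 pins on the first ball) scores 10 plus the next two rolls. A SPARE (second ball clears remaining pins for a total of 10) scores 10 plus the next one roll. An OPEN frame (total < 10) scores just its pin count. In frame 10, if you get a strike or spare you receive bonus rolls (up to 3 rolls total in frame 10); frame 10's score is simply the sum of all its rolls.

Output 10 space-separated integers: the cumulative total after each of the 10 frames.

Frame 1: OPEN (9+0=9). Cumulative: 9
Frame 2: OPEN (8+0=8). Cumulative: 17
Frame 3: SPARE (8+2=10). 10 + next roll (3) = 13. Cumulative: 30
Frame 4: OPEN (3+2=5). Cumulative: 35
Frame 5: OPEN (8+1=9). Cumulative: 44
Frame 6: SPARE (8+2=10). 10 + next roll (9) = 19. Cumulative: 63
Frame 7: SPARE (9+1=10). 10 + next roll (10) = 20. Cumulative: 83
Frame 8: STRIKE. 10 + next two rolls (10+10) = 30. Cumulative: 113
Frame 9: STRIKE. 10 + next two rolls (10+5) = 25. Cumulative: 138
Frame 10: STRIKE. Sum of all frame-10 rolls (10+5+4) = 19. Cumulative: 157

Answer: 9 17 30 35 44 63 83 113 138 157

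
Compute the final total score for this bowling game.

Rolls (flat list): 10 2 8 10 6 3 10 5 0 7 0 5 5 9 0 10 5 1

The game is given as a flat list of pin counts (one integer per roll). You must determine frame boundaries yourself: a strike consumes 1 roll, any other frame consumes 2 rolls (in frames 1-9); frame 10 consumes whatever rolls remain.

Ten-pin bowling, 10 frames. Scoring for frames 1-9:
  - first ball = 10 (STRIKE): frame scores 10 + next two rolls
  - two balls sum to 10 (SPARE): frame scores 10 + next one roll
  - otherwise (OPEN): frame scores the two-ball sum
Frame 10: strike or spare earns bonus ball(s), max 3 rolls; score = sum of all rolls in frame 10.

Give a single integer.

Frame 1: STRIKE. 10 + next two rolls (2+8) = 20. Cumulative: 20
Frame 2: SPARE (2+8=10). 10 + next roll (10) = 20. Cumulative: 40
Frame 3: STRIKE. 10 + next two rolls (6+3) = 19. Cumulative: 59
Frame 4: OPEN (6+3=9). Cumulative: 68
Frame 5: STRIKE. 10 + next two rolls (5+0) = 15. Cumulative: 83
Frame 6: OPEN (5+0=5). Cumulative: 88
Frame 7: OPEN (7+0=7). Cumulative: 95
Frame 8: SPARE (5+5=10). 10 + next roll (9) = 19. Cumulative: 114
Frame 9: OPEN (9+0=9). Cumulative: 123
Frame 10: STRIKE. Sum of all frame-10 rolls (10+5+1) = 16. Cumulative: 139

Answer: 139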